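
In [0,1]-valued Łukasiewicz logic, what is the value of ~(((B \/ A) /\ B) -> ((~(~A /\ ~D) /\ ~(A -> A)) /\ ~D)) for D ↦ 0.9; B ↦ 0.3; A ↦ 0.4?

(B \/ A) = max(0.3, 0.4) = 0.4
((B \/ A) /\ B) = min(0.4, 0.3) = 0.3
~A: Łukasiewicz ¬ gives 1 − 0.4 = 0.6
~D: Łukasiewicz ¬ gives 1 − 0.9 = 0.1
(~A /\ ~D) = min(0.6, 0.1) = 0.1
~(~A /\ ~D): Łukasiewicz ¬ gives 1 − 0.1 = 0.9
(A -> A): min(1, 1 − 0.4 + 0.4) = 1
~(A -> A): Łukasiewicz ¬ gives 1 − 1 = 0
(~(~A /\ ~D) /\ ~(A -> A)) = min(0.9, 0) = 0
~D: Łukasiewicz ¬ gives 1 − 0.9 = 0.1
((~(~A /\ ~D) /\ ~(A -> A)) /\ ~D) = min(0, 0.1) = 0
(((B \/ A) /\ B) -> ((~(~A /\ ~D) /\ ~(A -> A)) /\ ~D)): min(1, 1 − 0.3 + 0) = 0.7
~(((B \/ A) /\ B) -> ((~(~A /\ ~D) /\ ~(A -> A)) /\ ~D)): Łukasiewicz ¬ gives 1 − 0.7 = 0.3

0.30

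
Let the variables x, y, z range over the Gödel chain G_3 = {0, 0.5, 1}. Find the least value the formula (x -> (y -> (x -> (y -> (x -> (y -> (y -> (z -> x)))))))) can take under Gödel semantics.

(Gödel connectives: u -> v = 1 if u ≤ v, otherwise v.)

Every assignment gives 1. For instance at x = 0, y = 0, z = 0:
  (z -> x): 0 ≤ 0, so result = 1
  (y -> (z -> x)): 0 ≤ 1, so result = 1
  (y -> (y -> (z -> x))): 0 ≤ 1, so result = 1
  (x -> (y -> (y -> (z -> x)))): 0 ≤ 1, so result = 1
  (y -> (x -> (y -> (y -> (z -> x))))): 0 ≤ 1, so result = 1
  (x -> (y -> (x -> (y -> (y -> (z -> x)))))): 0 ≤ 1, so result = 1
  (y -> (x -> (y -> (x -> (y -> (y -> (z -> x))))))): 0 ≤ 1, so result = 1
  (x -> (y -> (x -> (y -> (x -> (y -> (y -> (z -> x)))))))): 0 ≤ 1, so result = 1
All 27 assignments give value 1 — the formula is a G_3-tautology.

1.00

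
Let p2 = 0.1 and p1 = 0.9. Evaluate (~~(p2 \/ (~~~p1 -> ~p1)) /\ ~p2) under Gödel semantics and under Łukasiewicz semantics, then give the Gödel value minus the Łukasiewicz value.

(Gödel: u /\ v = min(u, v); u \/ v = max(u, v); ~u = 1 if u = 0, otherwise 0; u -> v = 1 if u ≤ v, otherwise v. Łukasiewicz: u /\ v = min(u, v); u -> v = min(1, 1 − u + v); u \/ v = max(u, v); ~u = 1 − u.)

Gödel evaluation:
  ~p1: Gödel ¬ of 0.9 = 0 (operand ≠ 0)
  ~~p1: Gödel ¬ of 0 = 1 (operand is 0)
  ~~~p1: Gödel ¬ of 1 = 0 (operand ≠ 0)
  ~p1: Gödel ¬ of 0.9 = 0 (operand ≠ 0)
  (~~~p1 -> ~p1): 0 ≤ 0, so result = 1
  (p2 \/ (~~~p1 -> ~p1)) = max(0.1, 1) = 1
  ~(p2 \/ (~~~p1 -> ~p1)): Gödel ¬ of 1 = 0 (operand ≠ 0)
  ~~(p2 \/ (~~~p1 -> ~p1)): Gödel ¬ of 0 = 1 (operand is 0)
  ~p2: Gödel ¬ of 0.1 = 0 (operand ≠ 0)
  (~~(p2 \/ (~~~p1 -> ~p1)) /\ ~p2) = min(1, 0) = 0
  Gödel value = 0
Łukasiewicz evaluation:
  ~p1: Łukasiewicz ¬ gives 1 − 0.9 = 0.1
  ~~p1: Łukasiewicz ¬ gives 1 − 0.1 = 0.9
  ~~~p1: Łukasiewicz ¬ gives 1 − 0.9 = 0.1
  ~p1: Łukasiewicz ¬ gives 1 − 0.9 = 0.1
  (~~~p1 -> ~p1): min(1, 1 − 0.1 + 0.1) = 1
  (p2 \/ (~~~p1 -> ~p1)) = max(0.1, 1) = 1
  ~(p2 \/ (~~~p1 -> ~p1)): Łukasiewicz ¬ gives 1 − 1 = 0
  ~~(p2 \/ (~~~p1 -> ~p1)): Łukasiewicz ¬ gives 1 − 0 = 1
  ~p2: Łukasiewicz ¬ gives 1 − 0.1 = 0.9
  (~~(p2 \/ (~~~p1 -> ~p1)) /\ ~p2) = min(1, 0.9) = 0.9
  Łukasiewicz value = 0.9
Difference: 0 − 0.9 = -0.90

-0.90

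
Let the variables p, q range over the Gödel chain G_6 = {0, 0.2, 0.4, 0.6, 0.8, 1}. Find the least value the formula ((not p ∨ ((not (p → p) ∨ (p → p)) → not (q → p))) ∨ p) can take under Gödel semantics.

0.20

The minimum is attained at p = 0.2, q = 0:
  not p: Gödel ¬ of 0.2 = 0 (operand ≠ 0)
  (p → p): 0.2 ≤ 0.2, so result = 1
  not (p → p): Gödel ¬ of 1 = 0 (operand ≠ 0)
  (p → p): 0.2 ≤ 0.2, so result = 1
  (not (p → p) ∨ (p → p)) = max(0, 1) = 1
  (q → p): 0 ≤ 0.2, so result = 1
  not (q → p): Gödel ¬ of 1 = 0 (operand ≠ 0)
  ((not (p → p) ∨ (p → p)) → not (q → p)): 1 > 0, so result = 0
  (not p ∨ ((not (p → p) ∨ (p → p)) → not (q → p))) = max(0, 0) = 0
  ((not p ∨ ((not (p → p) ∨ (p → p)) → not (q → p))) ∨ p) = max(0, 0.2) = 0.2
Checking all 36 assignments confirms none give a value below 0.20.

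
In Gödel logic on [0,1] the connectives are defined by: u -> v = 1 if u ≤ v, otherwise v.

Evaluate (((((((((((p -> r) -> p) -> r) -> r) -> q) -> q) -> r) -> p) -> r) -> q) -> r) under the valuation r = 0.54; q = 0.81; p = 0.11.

0.54

(p -> r): 0.11 ≤ 0.54, so result = 1
((p -> r) -> p): 1 > 0.11, so result = 0.11
(((p -> r) -> p) -> r): 0.11 ≤ 0.54, so result = 1
((((p -> r) -> p) -> r) -> r): 1 > 0.54, so result = 0.54
(((((p -> r) -> p) -> r) -> r) -> q): 0.54 ≤ 0.81, so result = 1
((((((p -> r) -> p) -> r) -> r) -> q) -> q): 1 > 0.81, so result = 0.81
(((((((p -> r) -> p) -> r) -> r) -> q) -> q) -> r): 0.81 > 0.54, so result = 0.54
((((((((p -> r) -> p) -> r) -> r) -> q) -> q) -> r) -> p): 0.54 > 0.11, so result = 0.11
(((((((((p -> r) -> p) -> r) -> r) -> q) -> q) -> r) -> p) -> r): 0.11 ≤ 0.54, so result = 1
((((((((((p -> r) -> p) -> r) -> r) -> q) -> q) -> r) -> p) -> r) -> q): 1 > 0.81, so result = 0.81
(((((((((((p -> r) -> p) -> r) -> r) -> q) -> q) -> r) -> p) -> r) -> q) -> r): 0.81 > 0.54, so result = 0.54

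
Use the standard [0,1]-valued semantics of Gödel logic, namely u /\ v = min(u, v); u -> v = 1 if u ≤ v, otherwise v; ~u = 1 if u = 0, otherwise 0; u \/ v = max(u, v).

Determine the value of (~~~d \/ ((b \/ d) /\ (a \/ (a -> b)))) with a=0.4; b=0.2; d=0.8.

0.40

~d: Gödel ¬ of 0.8 = 0 (operand ≠ 0)
~~d: Gödel ¬ of 0 = 1 (operand is 0)
~~~d: Gödel ¬ of 1 = 0 (operand ≠ 0)
(b \/ d) = max(0.2, 0.8) = 0.8
(a -> b): 0.4 > 0.2, so result = 0.2
(a \/ (a -> b)) = max(0.4, 0.2) = 0.4
((b \/ d) /\ (a \/ (a -> b))) = min(0.8, 0.4) = 0.4
(~~~d \/ ((b \/ d) /\ (a \/ (a -> b)))) = max(0, 0.4) = 0.4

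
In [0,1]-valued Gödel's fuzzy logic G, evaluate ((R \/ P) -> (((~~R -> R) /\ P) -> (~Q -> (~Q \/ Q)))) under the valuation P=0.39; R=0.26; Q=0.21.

1.00

(R \/ P) = max(0.26, 0.39) = 0.39
~R: Gödel ¬ of 0.26 = 0 (operand ≠ 0)
~~R: Gödel ¬ of 0 = 1 (operand is 0)
(~~R -> R): 1 > 0.26, so result = 0.26
((~~R -> R) /\ P) = min(0.26, 0.39) = 0.26
~Q: Gödel ¬ of 0.21 = 0 (operand ≠ 0)
~Q: Gödel ¬ of 0.21 = 0 (operand ≠ 0)
(~Q \/ Q) = max(0, 0.21) = 0.21
(~Q -> (~Q \/ Q)): 0 ≤ 0.21, so result = 1
(((~~R -> R) /\ P) -> (~Q -> (~Q \/ Q))): 0.26 ≤ 1, so result = 1
((R \/ P) -> (((~~R -> R) /\ P) -> (~Q -> (~Q \/ Q)))): 0.39 ≤ 1, so result = 1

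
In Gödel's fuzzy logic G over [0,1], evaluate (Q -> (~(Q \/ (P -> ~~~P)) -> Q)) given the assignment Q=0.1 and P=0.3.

1.00

~P: Gödel ¬ of 0.3 = 0 (operand ≠ 0)
~~P: Gödel ¬ of 0 = 1 (operand is 0)
~~~P: Gödel ¬ of 1 = 0 (operand ≠ 0)
(P -> ~~~P): 0.3 > 0, so result = 0
(Q \/ (P -> ~~~P)) = max(0.1, 0) = 0.1
~(Q \/ (P -> ~~~P)): Gödel ¬ of 0.1 = 0 (operand ≠ 0)
(~(Q \/ (P -> ~~~P)) -> Q): 0 ≤ 0.1, so result = 1
(Q -> (~(Q \/ (P -> ~~~P)) -> Q)): 0.1 ≤ 1, so result = 1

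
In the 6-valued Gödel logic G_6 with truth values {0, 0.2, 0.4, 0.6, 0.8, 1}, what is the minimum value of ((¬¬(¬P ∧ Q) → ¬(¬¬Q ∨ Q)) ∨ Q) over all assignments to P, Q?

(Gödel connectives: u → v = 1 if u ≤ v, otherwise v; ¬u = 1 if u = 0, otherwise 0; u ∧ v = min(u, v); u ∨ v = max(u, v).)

The minimum is attained at P = 0, Q = 0.2:
  ¬P: Gödel ¬ of 0 = 1 (operand is 0)
  (¬P ∧ Q) = min(1, 0.2) = 0.2
  ¬(¬P ∧ Q): Gödel ¬ of 0.2 = 0 (operand ≠ 0)
  ¬¬(¬P ∧ Q): Gödel ¬ of 0 = 1 (operand is 0)
  ¬Q: Gödel ¬ of 0.2 = 0 (operand ≠ 0)
  ¬¬Q: Gödel ¬ of 0 = 1 (operand is 0)
  (¬¬Q ∨ Q) = max(1, 0.2) = 1
  ¬(¬¬Q ∨ Q): Gödel ¬ of 1 = 0 (operand ≠ 0)
  (¬¬(¬P ∧ Q) → ¬(¬¬Q ∨ Q)): 1 > 0, so result = 0
  ((¬¬(¬P ∧ Q) → ¬(¬¬Q ∨ Q)) ∨ Q) = max(0, 0.2) = 0.2
Checking all 36 assignments confirms none give a value below 0.20.

0.20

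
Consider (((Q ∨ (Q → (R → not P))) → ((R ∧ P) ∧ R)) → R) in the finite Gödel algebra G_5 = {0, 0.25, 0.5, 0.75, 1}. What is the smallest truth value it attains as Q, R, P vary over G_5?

0.25

The minimum is attained at Q = 0.25, R = 0.25, P = 0.25:
  not P: Gödel ¬ of 0.25 = 0 (operand ≠ 0)
  (R → not P): 0.25 > 0, so result = 0
  (Q → (R → not P)): 0.25 > 0, so result = 0
  (Q ∨ (Q → (R → not P))) = max(0.25, 0) = 0.25
  (R ∧ P) = min(0.25, 0.25) = 0.25
  ((R ∧ P) ∧ R) = min(0.25, 0.25) = 0.25
  ((Q ∨ (Q → (R → not P))) → ((R ∧ P) ∧ R)): 0.25 ≤ 0.25, so result = 1
  (((Q ∨ (Q → (R → not P))) → ((R ∧ P) ∧ R)) → R): 1 > 0.25, so result = 0.25
Checking all 125 assignments confirms none give a value below 0.25.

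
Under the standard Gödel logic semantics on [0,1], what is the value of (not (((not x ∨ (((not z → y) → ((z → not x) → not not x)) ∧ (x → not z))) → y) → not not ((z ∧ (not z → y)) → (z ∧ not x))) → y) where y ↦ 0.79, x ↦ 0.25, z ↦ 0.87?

not x: Gödel ¬ of 0.25 = 0 (operand ≠ 0)
not z: Gödel ¬ of 0.87 = 0 (operand ≠ 0)
(not z → y): 0 ≤ 0.79, so result = 1
not x: Gödel ¬ of 0.25 = 0 (operand ≠ 0)
(z → not x): 0.87 > 0, so result = 0
not x: Gödel ¬ of 0.25 = 0 (operand ≠ 0)
not not x: Gödel ¬ of 0 = 1 (operand is 0)
((z → not x) → not not x): 0 ≤ 1, so result = 1
((not z → y) → ((z → not x) → not not x)): 1 ≤ 1, so result = 1
not z: Gödel ¬ of 0.87 = 0 (operand ≠ 0)
(x → not z): 0.25 > 0, so result = 0
(((not z → y) → ((z → not x) → not not x)) ∧ (x → not z)) = min(1, 0) = 0
(not x ∨ (((not z → y) → ((z → not x) → not not x)) ∧ (x → not z))) = max(0, 0) = 0
((not x ∨ (((not z → y) → ((z → not x) → not not x)) ∧ (x → not z))) → y): 0 ≤ 0.79, so result = 1
not z: Gödel ¬ of 0.87 = 0 (operand ≠ 0)
(not z → y): 0 ≤ 0.79, so result = 1
(z ∧ (not z → y)) = min(0.87, 1) = 0.87
not x: Gödel ¬ of 0.25 = 0 (operand ≠ 0)
(z ∧ not x) = min(0.87, 0) = 0
((z ∧ (not z → y)) → (z ∧ not x)): 0.87 > 0, so result = 0
not ((z ∧ (not z → y)) → (z ∧ not x)): Gödel ¬ of 0 = 1 (operand is 0)
not not ((z ∧ (not z → y)) → (z ∧ not x)): Gödel ¬ of 1 = 0 (operand ≠ 0)
(((not x ∨ (((not z → y) → ((z → not x) → not not x)) ∧ (x → not z))) → y) → not not ((z ∧ (not z → y)) → (z ∧ not x))): 1 > 0, so result = 0
not (((not x ∨ (((not z → y) → ((z → not x) → not not x)) ∧ (x → not z))) → y) → not not ((z ∧ (not z → y)) → (z ∧ not x))): Gödel ¬ of 0 = 1 (operand is 0)
(not (((not x ∨ (((not z → y) → ((z → not x) → not not x)) ∧ (x → not z))) → y) → not not ((z ∧ (not z → y)) → (z ∧ not x))) → y): 1 > 0.79, so result = 0.79

0.79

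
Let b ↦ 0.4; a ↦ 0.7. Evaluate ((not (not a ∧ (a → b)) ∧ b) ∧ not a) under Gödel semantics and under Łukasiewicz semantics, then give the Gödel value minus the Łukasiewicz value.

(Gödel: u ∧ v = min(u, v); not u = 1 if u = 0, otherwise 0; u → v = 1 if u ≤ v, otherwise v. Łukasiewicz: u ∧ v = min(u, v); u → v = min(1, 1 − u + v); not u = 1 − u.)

Gödel evaluation:
  not a: Gödel ¬ of 0.7 = 0 (operand ≠ 0)
  (a → b): 0.7 > 0.4, so result = 0.4
  (not a ∧ (a → b)) = min(0, 0.4) = 0
  not (not a ∧ (a → b)): Gödel ¬ of 0 = 1 (operand is 0)
  (not (not a ∧ (a → b)) ∧ b) = min(1, 0.4) = 0.4
  not a: Gödel ¬ of 0.7 = 0 (operand ≠ 0)
  ((not (not a ∧ (a → b)) ∧ b) ∧ not a) = min(0.4, 0) = 0
  Gödel value = 0
Łukasiewicz evaluation:
  not a: Łukasiewicz ¬ gives 1 − 0.7 = 0.3
  (a → b): min(1, 1 − 0.7 + 0.4) = 0.7
  (not a ∧ (a → b)) = min(0.3, 0.7) = 0.3
  not (not a ∧ (a → b)): Łukasiewicz ¬ gives 1 − 0.3 = 0.7
  (not (not a ∧ (a → b)) ∧ b) = min(0.7, 0.4) = 0.4
  not a: Łukasiewicz ¬ gives 1 − 0.7 = 0.3
  ((not (not a ∧ (a → b)) ∧ b) ∧ not a) = min(0.4, 0.3) = 0.3
  Łukasiewicz value = 0.3
Difference: 0 − 0.3 = -0.30

-0.30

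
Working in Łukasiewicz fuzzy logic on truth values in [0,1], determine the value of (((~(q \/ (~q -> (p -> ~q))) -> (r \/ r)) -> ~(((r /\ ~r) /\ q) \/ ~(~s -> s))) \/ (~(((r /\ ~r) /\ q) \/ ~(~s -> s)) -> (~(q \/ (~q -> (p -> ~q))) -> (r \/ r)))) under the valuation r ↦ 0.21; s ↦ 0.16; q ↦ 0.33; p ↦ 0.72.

~q: Łukasiewicz ¬ gives 1 − 0.33 = 0.67
~q: Łukasiewicz ¬ gives 1 − 0.33 = 0.67
(p -> ~q): min(1, 1 − 0.72 + 0.67) = 0.95
(~q -> (p -> ~q)): min(1, 1 − 0.67 + 0.95) = 1
(q \/ (~q -> (p -> ~q))) = max(0.33, 1) = 1
~(q \/ (~q -> (p -> ~q))): Łukasiewicz ¬ gives 1 − 1 = 0
(r \/ r) = max(0.21, 0.21) = 0.21
(~(q \/ (~q -> (p -> ~q))) -> (r \/ r)): min(1, 1 − 0 + 0.21) = 1
~r: Łukasiewicz ¬ gives 1 − 0.21 = 0.79
(r /\ ~r) = min(0.21, 0.79) = 0.21
((r /\ ~r) /\ q) = min(0.21, 0.33) = 0.21
~s: Łukasiewicz ¬ gives 1 − 0.16 = 0.84
(~s -> s): min(1, 1 − 0.84 + 0.16) = 0.32
~(~s -> s): Łukasiewicz ¬ gives 1 − 0.32 = 0.68
(((r /\ ~r) /\ q) \/ ~(~s -> s)) = max(0.21, 0.68) = 0.68
~(((r /\ ~r) /\ q) \/ ~(~s -> s)): Łukasiewicz ¬ gives 1 − 0.68 = 0.32
((~(q \/ (~q -> (p -> ~q))) -> (r \/ r)) -> ~(((r /\ ~r) /\ q) \/ ~(~s -> s))): min(1, 1 − 1 + 0.32) = 0.32
~r: Łukasiewicz ¬ gives 1 − 0.21 = 0.79
(r /\ ~r) = min(0.21, 0.79) = 0.21
((r /\ ~r) /\ q) = min(0.21, 0.33) = 0.21
~s: Łukasiewicz ¬ gives 1 − 0.16 = 0.84
(~s -> s): min(1, 1 − 0.84 + 0.16) = 0.32
~(~s -> s): Łukasiewicz ¬ gives 1 − 0.32 = 0.68
(((r /\ ~r) /\ q) \/ ~(~s -> s)) = max(0.21, 0.68) = 0.68
~(((r /\ ~r) /\ q) \/ ~(~s -> s)): Łukasiewicz ¬ gives 1 − 0.68 = 0.32
~q: Łukasiewicz ¬ gives 1 − 0.33 = 0.67
~q: Łukasiewicz ¬ gives 1 − 0.33 = 0.67
(p -> ~q): min(1, 1 − 0.72 + 0.67) = 0.95
(~q -> (p -> ~q)): min(1, 1 − 0.67 + 0.95) = 1
(q \/ (~q -> (p -> ~q))) = max(0.33, 1) = 1
~(q \/ (~q -> (p -> ~q))): Łukasiewicz ¬ gives 1 − 1 = 0
(r \/ r) = max(0.21, 0.21) = 0.21
(~(q \/ (~q -> (p -> ~q))) -> (r \/ r)): min(1, 1 − 0 + 0.21) = 1
(~(((r /\ ~r) /\ q) \/ ~(~s -> s)) -> (~(q \/ (~q -> (p -> ~q))) -> (r \/ r))): min(1, 1 − 0.32 + 1) = 1
(((~(q \/ (~q -> (p -> ~q))) -> (r \/ r)) -> ~(((r /\ ~r) /\ q) \/ ~(~s -> s))) \/ (~(((r /\ ~r) /\ q) \/ ~(~s -> s)) -> (~(q \/ (~q -> (p -> ~q))) -> (r \/ r)))) = max(0.32, 1) = 1

1.00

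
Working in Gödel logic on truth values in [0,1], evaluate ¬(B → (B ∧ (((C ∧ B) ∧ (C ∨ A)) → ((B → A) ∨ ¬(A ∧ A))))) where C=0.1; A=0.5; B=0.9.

(C ∧ B) = min(0.1, 0.9) = 0.1
(C ∨ A) = max(0.1, 0.5) = 0.5
((C ∧ B) ∧ (C ∨ A)) = min(0.1, 0.5) = 0.1
(B → A): 0.9 > 0.5, so result = 0.5
(A ∧ A) = min(0.5, 0.5) = 0.5
¬(A ∧ A): Gödel ¬ of 0.5 = 0 (operand ≠ 0)
((B → A) ∨ ¬(A ∧ A)) = max(0.5, 0) = 0.5
(((C ∧ B) ∧ (C ∨ A)) → ((B → A) ∨ ¬(A ∧ A))): 0.1 ≤ 0.5, so result = 1
(B ∧ (((C ∧ B) ∧ (C ∨ A)) → ((B → A) ∨ ¬(A ∧ A)))) = min(0.9, 1) = 0.9
(B → (B ∧ (((C ∧ B) ∧ (C ∨ A)) → ((B → A) ∨ ¬(A ∧ A))))): 0.9 ≤ 0.9, so result = 1
¬(B → (B ∧ (((C ∧ B) ∧ (C ∨ A)) → ((B → A) ∨ ¬(A ∧ A))))): Gödel ¬ of 1 = 0 (operand ≠ 0)

0.00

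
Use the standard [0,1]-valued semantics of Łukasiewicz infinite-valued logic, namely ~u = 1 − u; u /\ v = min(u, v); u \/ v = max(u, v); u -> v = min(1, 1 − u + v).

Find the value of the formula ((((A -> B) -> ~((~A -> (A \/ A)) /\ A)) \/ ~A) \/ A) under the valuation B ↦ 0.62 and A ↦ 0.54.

(A -> B): min(1, 1 − 0.54 + 0.62) = 1
~A: Łukasiewicz ¬ gives 1 − 0.54 = 0.46
(A \/ A) = max(0.54, 0.54) = 0.54
(~A -> (A \/ A)): min(1, 1 − 0.46 + 0.54) = 1
((~A -> (A \/ A)) /\ A) = min(1, 0.54) = 0.54
~((~A -> (A \/ A)) /\ A): Łukasiewicz ¬ gives 1 − 0.54 = 0.46
((A -> B) -> ~((~A -> (A \/ A)) /\ A)): min(1, 1 − 1 + 0.46) = 0.46
~A: Łukasiewicz ¬ gives 1 − 0.54 = 0.46
(((A -> B) -> ~((~A -> (A \/ A)) /\ A)) \/ ~A) = max(0.46, 0.46) = 0.46
((((A -> B) -> ~((~A -> (A \/ A)) /\ A)) \/ ~A) \/ A) = max(0.46, 0.54) = 0.54

0.54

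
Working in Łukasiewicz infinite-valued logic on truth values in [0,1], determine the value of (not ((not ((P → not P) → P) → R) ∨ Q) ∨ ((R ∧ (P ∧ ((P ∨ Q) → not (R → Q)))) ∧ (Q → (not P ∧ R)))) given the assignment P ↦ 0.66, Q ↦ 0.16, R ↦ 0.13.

not P: Łukasiewicz ¬ gives 1 − 0.66 = 0.34
(P → not P): min(1, 1 − 0.66 + 0.34) = 0.68
((P → not P) → P): min(1, 1 − 0.68 + 0.66) = 0.98
not ((P → not P) → P): Łukasiewicz ¬ gives 1 − 0.98 = 0.02
(not ((P → not P) → P) → R): min(1, 1 − 0.02 + 0.13) = 1
((not ((P → not P) → P) → R) ∨ Q) = max(1, 0.16) = 1
not ((not ((P → not P) → P) → R) ∨ Q): Łukasiewicz ¬ gives 1 − 1 = 0
(P ∨ Q) = max(0.66, 0.16) = 0.66
(R → Q): min(1, 1 − 0.13 + 0.16) = 1
not (R → Q): Łukasiewicz ¬ gives 1 − 1 = 0
((P ∨ Q) → not (R → Q)): min(1, 1 − 0.66 + 0) = 0.34
(P ∧ ((P ∨ Q) → not (R → Q))) = min(0.66, 0.34) = 0.34
(R ∧ (P ∧ ((P ∨ Q) → not (R → Q)))) = min(0.13, 0.34) = 0.13
not P: Łukasiewicz ¬ gives 1 − 0.66 = 0.34
(not P ∧ R) = min(0.34, 0.13) = 0.13
(Q → (not P ∧ R)): min(1, 1 − 0.16 + 0.13) = 0.97
((R ∧ (P ∧ ((P ∨ Q) → not (R → Q)))) ∧ (Q → (not P ∧ R))) = min(0.13, 0.97) = 0.13
(not ((not ((P → not P) → P) → R) ∨ Q) ∨ ((R ∧ (P ∧ ((P ∨ Q) → not (R → Q)))) ∧ (Q → (not P ∧ R)))) = max(0, 0.13) = 0.13

0.13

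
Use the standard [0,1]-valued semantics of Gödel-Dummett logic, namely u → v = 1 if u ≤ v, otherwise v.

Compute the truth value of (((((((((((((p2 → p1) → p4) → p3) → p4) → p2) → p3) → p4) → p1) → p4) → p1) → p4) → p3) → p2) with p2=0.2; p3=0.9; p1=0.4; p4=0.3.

(p2 → p1): 0.2 ≤ 0.4, so result = 1
((p2 → p1) → p4): 1 > 0.3, so result = 0.3
(((p2 → p1) → p4) → p3): 0.3 ≤ 0.9, so result = 1
((((p2 → p1) → p4) → p3) → p4): 1 > 0.3, so result = 0.3
(((((p2 → p1) → p4) → p3) → p4) → p2): 0.3 > 0.2, so result = 0.2
((((((p2 → p1) → p4) → p3) → p4) → p2) → p3): 0.2 ≤ 0.9, so result = 1
(((((((p2 → p1) → p4) → p3) → p4) → p2) → p3) → p4): 1 > 0.3, so result = 0.3
((((((((p2 → p1) → p4) → p3) → p4) → p2) → p3) → p4) → p1): 0.3 ≤ 0.4, so result = 1
(((((((((p2 → p1) → p4) → p3) → p4) → p2) → p3) → p4) → p1) → p4): 1 > 0.3, so result = 0.3
((((((((((p2 → p1) → p4) → p3) → p4) → p2) → p3) → p4) → p1) → p4) → p1): 0.3 ≤ 0.4, so result = 1
(((((((((((p2 → p1) → p4) → p3) → p4) → p2) → p3) → p4) → p1) → p4) → p1) → p4): 1 > 0.3, so result = 0.3
((((((((((((p2 → p1) → p4) → p3) → p4) → p2) → p3) → p4) → p1) → p4) → p1) → p4) → p3): 0.3 ≤ 0.9, so result = 1
(((((((((((((p2 → p1) → p4) → p3) → p4) → p2) → p3) → p4) → p1) → p4) → p1) → p4) → p3) → p2): 1 > 0.2, so result = 0.2

0.20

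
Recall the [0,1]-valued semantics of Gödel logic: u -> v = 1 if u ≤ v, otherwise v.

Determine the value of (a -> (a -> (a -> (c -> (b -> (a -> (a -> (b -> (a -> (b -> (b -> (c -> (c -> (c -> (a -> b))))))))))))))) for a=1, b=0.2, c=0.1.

1.00

(a -> b): 1 > 0.2, so result = 0.2
(c -> (a -> b)): 0.1 ≤ 0.2, so result = 1
(c -> (c -> (a -> b))): 0.1 ≤ 1, so result = 1
(c -> (c -> (c -> (a -> b)))): 0.1 ≤ 1, so result = 1
(b -> (c -> (c -> (c -> (a -> b))))): 0.2 ≤ 1, so result = 1
(b -> (b -> (c -> (c -> (c -> (a -> b)))))): 0.2 ≤ 1, so result = 1
(a -> (b -> (b -> (c -> (c -> (c -> (a -> b))))))): 1 ≤ 1, so result = 1
(b -> (a -> (b -> (b -> (c -> (c -> (c -> (a -> b)))))))): 0.2 ≤ 1, so result = 1
(a -> (b -> (a -> (b -> (b -> (c -> (c -> (c -> (a -> b))))))))): 1 ≤ 1, so result = 1
(a -> (a -> (b -> (a -> (b -> (b -> (c -> (c -> (c -> (a -> b)))))))))): 1 ≤ 1, so result = 1
(b -> (a -> (a -> (b -> (a -> (b -> (b -> (c -> (c -> (c -> (a -> b))))))))))): 0.2 ≤ 1, so result = 1
(c -> (b -> (a -> (a -> (b -> (a -> (b -> (b -> (c -> (c -> (c -> (a -> b)))))))))))): 0.1 ≤ 1, so result = 1
(a -> (c -> (b -> (a -> (a -> (b -> (a -> (b -> (b -> (c -> (c -> (c -> (a -> b))))))))))))): 1 ≤ 1, so result = 1
(a -> (a -> (c -> (b -> (a -> (a -> (b -> (a -> (b -> (b -> (c -> (c -> (c -> (a -> b)))))))))))))): 1 ≤ 1, so result = 1
(a -> (a -> (a -> (c -> (b -> (a -> (a -> (b -> (a -> (b -> (b -> (c -> (c -> (c -> (a -> b))))))))))))))): 1 ≤ 1, so result = 1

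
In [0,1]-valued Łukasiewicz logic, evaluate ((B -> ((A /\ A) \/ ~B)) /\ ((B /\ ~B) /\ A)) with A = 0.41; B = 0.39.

(A /\ A) = min(0.41, 0.41) = 0.41
~B: Łukasiewicz ¬ gives 1 − 0.39 = 0.61
((A /\ A) \/ ~B) = max(0.41, 0.61) = 0.61
(B -> ((A /\ A) \/ ~B)): min(1, 1 − 0.39 + 0.61) = 1
~B: Łukasiewicz ¬ gives 1 − 0.39 = 0.61
(B /\ ~B) = min(0.39, 0.61) = 0.39
((B /\ ~B) /\ A) = min(0.39, 0.41) = 0.39
((B -> ((A /\ A) \/ ~B)) /\ ((B /\ ~B) /\ A)) = min(1, 0.39) = 0.39

0.39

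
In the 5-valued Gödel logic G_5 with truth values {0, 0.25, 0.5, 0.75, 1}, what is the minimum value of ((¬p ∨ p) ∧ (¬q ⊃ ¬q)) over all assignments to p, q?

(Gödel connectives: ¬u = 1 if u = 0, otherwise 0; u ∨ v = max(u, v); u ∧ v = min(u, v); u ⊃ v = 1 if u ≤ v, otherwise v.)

0.25

The minimum is attained at p = 0.25, q = 0:
  ¬p: Gödel ¬ of 0.25 = 0 (operand ≠ 0)
  (¬p ∨ p) = max(0, 0.25) = 0.25
  ¬q: Gödel ¬ of 0 = 1 (operand is 0)
  ¬q: Gödel ¬ of 0 = 1 (operand is 0)
  (¬q ⊃ ¬q): 1 ≤ 1, so result = 1
  ((¬p ∨ p) ∧ (¬q ⊃ ¬q)) = min(0.25, 1) = 0.25
Checking all 25 assignments confirms none give a value below 0.25.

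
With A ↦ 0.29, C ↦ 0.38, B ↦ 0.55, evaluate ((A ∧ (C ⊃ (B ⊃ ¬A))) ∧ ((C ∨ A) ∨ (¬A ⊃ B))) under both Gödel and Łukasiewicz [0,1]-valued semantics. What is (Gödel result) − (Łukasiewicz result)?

Gödel evaluation:
  ¬A: Gödel ¬ of 0.29 = 0 (operand ≠ 0)
  (B ⊃ ¬A): 0.55 > 0, so result = 0
  (C ⊃ (B ⊃ ¬A)): 0.38 > 0, so result = 0
  (A ∧ (C ⊃ (B ⊃ ¬A))) = min(0.29, 0) = 0
  (C ∨ A) = max(0.38, 0.29) = 0.38
  ¬A: Gödel ¬ of 0.29 = 0 (operand ≠ 0)
  (¬A ⊃ B): 0 ≤ 0.55, so result = 1
  ((C ∨ A) ∨ (¬A ⊃ B)) = max(0.38, 1) = 1
  ((A ∧ (C ⊃ (B ⊃ ¬A))) ∧ ((C ∨ A) ∨ (¬A ⊃ B))) = min(0, 1) = 0
  Gödel value = 0
Łukasiewicz evaluation:
  ¬A: Łukasiewicz ¬ gives 1 − 0.29 = 0.71
  (B ⊃ ¬A): min(1, 1 − 0.55 + 0.71) = 1
  (C ⊃ (B ⊃ ¬A)): min(1, 1 − 0.38 + 1) = 1
  (A ∧ (C ⊃ (B ⊃ ¬A))) = min(0.29, 1) = 0.29
  (C ∨ A) = max(0.38, 0.29) = 0.38
  ¬A: Łukasiewicz ¬ gives 1 − 0.29 = 0.71
  (¬A ⊃ B): min(1, 1 − 0.71 + 0.55) = 0.84
  ((C ∨ A) ∨ (¬A ⊃ B)) = max(0.38, 0.84) = 0.84
  ((A ∧ (C ⊃ (B ⊃ ¬A))) ∧ ((C ∨ A) ∨ (¬A ⊃ B))) = min(0.29, 0.84) = 0.29
  Łukasiewicz value = 0.29
Difference: 0 − 0.29 = -0.29

-0.29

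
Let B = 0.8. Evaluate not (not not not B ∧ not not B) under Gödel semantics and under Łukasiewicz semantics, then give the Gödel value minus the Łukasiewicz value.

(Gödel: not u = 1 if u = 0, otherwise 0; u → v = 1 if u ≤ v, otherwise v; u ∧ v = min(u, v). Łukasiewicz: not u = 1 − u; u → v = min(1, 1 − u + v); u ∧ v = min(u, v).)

0.20

Gödel evaluation:
  not B: Gödel ¬ of 0.8 = 0 (operand ≠ 0)
  not not B: Gödel ¬ of 0 = 1 (operand is 0)
  not not not B: Gödel ¬ of 1 = 0 (operand ≠ 0)
  not B: Gödel ¬ of 0.8 = 0 (operand ≠ 0)
  not not B: Gödel ¬ of 0 = 1 (operand is 0)
  (not not not B ∧ not not B) = min(0, 1) = 0
  not (not not not B ∧ not not B): Gödel ¬ of 0 = 1 (operand is 0)
  Gödel value = 1
Łukasiewicz evaluation:
  not B: Łukasiewicz ¬ gives 1 − 0.8 = 0.2
  not not B: Łukasiewicz ¬ gives 1 − 0.2 = 0.8
  not not not B: Łukasiewicz ¬ gives 1 − 0.8 = 0.2
  not B: Łukasiewicz ¬ gives 1 − 0.8 = 0.2
  not not B: Łukasiewicz ¬ gives 1 − 0.2 = 0.8
  (not not not B ∧ not not B) = min(0.2, 0.8) = 0.2
  not (not not not B ∧ not not B): Łukasiewicz ¬ gives 1 − 0.2 = 0.8
  Łukasiewicz value = 0.8
Difference: 1 − 0.8 = 0.20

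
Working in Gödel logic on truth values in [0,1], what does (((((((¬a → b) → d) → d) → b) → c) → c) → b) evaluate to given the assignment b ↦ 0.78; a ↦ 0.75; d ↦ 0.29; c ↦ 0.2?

0.78

¬a: Gödel ¬ of 0.75 = 0 (operand ≠ 0)
(¬a → b): 0 ≤ 0.78, so result = 1
((¬a → b) → d): 1 > 0.29, so result = 0.29
(((¬a → b) → d) → d): 0.29 ≤ 0.29, so result = 1
((((¬a → b) → d) → d) → b): 1 > 0.78, so result = 0.78
(((((¬a → b) → d) → d) → b) → c): 0.78 > 0.2, so result = 0.2
((((((¬a → b) → d) → d) → b) → c) → c): 0.2 ≤ 0.2, so result = 1
(((((((¬a → b) → d) → d) → b) → c) → c) → b): 1 > 0.78, so result = 0.78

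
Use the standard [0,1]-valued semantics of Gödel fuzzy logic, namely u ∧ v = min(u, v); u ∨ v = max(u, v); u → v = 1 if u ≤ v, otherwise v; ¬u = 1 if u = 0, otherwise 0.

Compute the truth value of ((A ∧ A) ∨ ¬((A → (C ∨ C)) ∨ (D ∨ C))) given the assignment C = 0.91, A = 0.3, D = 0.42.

(A ∧ A) = min(0.3, 0.3) = 0.3
(C ∨ C) = max(0.91, 0.91) = 0.91
(A → (C ∨ C)): 0.3 ≤ 0.91, so result = 1
(D ∨ C) = max(0.42, 0.91) = 0.91
((A → (C ∨ C)) ∨ (D ∨ C)) = max(1, 0.91) = 1
¬((A → (C ∨ C)) ∨ (D ∨ C)): Gödel ¬ of 1 = 0 (operand ≠ 0)
((A ∧ A) ∨ ¬((A → (C ∨ C)) ∨ (D ∨ C))) = max(0.3, 0) = 0.3

0.30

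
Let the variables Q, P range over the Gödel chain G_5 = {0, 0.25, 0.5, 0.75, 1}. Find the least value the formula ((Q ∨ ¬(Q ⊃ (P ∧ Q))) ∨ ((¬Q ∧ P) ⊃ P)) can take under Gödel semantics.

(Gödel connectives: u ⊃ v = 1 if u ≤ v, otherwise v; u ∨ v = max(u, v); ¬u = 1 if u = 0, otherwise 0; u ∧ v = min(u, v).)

Every assignment gives 1. For instance at Q = 0, P = 0:
  (P ∧ Q) = min(0, 0) = 0
  (Q ⊃ (P ∧ Q)): 0 ≤ 0, so result = 1
  ¬(Q ⊃ (P ∧ Q)): Gödel ¬ of 1 = 0 (operand ≠ 0)
  (Q ∨ ¬(Q ⊃ (P ∧ Q))) = max(0, 0) = 0
  ¬Q: Gödel ¬ of 0 = 1 (operand is 0)
  (¬Q ∧ P) = min(1, 0) = 0
  ((¬Q ∧ P) ⊃ P): 0 ≤ 0, so result = 1
  ((Q ∨ ¬(Q ⊃ (P ∧ Q))) ∨ ((¬Q ∧ P) ⊃ P)) = max(0, 1) = 1
All 25 assignments give value 1 — the formula is a G_5-tautology.

1.00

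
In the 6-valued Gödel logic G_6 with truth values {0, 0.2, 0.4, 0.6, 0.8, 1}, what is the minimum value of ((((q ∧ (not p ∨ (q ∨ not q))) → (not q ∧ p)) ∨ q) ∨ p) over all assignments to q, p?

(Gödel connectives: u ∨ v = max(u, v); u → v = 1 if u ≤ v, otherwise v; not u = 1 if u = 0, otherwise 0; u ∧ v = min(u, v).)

The minimum is attained at q = 0.2, p = 0:
  not p: Gödel ¬ of 0 = 1 (operand is 0)
  not q: Gödel ¬ of 0.2 = 0 (operand ≠ 0)
  (q ∨ not q) = max(0.2, 0) = 0.2
  (not p ∨ (q ∨ not q)) = max(1, 0.2) = 1
  (q ∧ (not p ∨ (q ∨ not q))) = min(0.2, 1) = 0.2
  not q: Gödel ¬ of 0.2 = 0 (operand ≠ 0)
  (not q ∧ p) = min(0, 0) = 0
  ((q ∧ (not p ∨ (q ∨ not q))) → (not q ∧ p)): 0.2 > 0, so result = 0
  (((q ∧ (not p ∨ (q ∨ not q))) → (not q ∧ p)) ∨ q) = max(0, 0.2) = 0.2
  ((((q ∧ (not p ∨ (q ∨ not q))) → (not q ∧ p)) ∨ q) ∨ p) = max(0.2, 0) = 0.2
Checking all 36 assignments confirms none give a value below 0.20.

0.20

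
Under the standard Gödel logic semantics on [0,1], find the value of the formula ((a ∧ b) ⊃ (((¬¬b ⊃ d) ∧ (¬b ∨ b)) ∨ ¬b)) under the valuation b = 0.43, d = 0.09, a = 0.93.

0.09

(a ∧ b) = min(0.93, 0.43) = 0.43
¬b: Gödel ¬ of 0.43 = 0 (operand ≠ 0)
¬¬b: Gödel ¬ of 0 = 1 (operand is 0)
(¬¬b ⊃ d): 1 > 0.09, so result = 0.09
¬b: Gödel ¬ of 0.43 = 0 (operand ≠ 0)
(¬b ∨ b) = max(0, 0.43) = 0.43
((¬¬b ⊃ d) ∧ (¬b ∨ b)) = min(0.09, 0.43) = 0.09
¬b: Gödel ¬ of 0.43 = 0 (operand ≠ 0)
(((¬¬b ⊃ d) ∧ (¬b ∨ b)) ∨ ¬b) = max(0.09, 0) = 0.09
((a ∧ b) ⊃ (((¬¬b ⊃ d) ∧ (¬b ∨ b)) ∨ ¬b)): 0.43 > 0.09, so result = 0.09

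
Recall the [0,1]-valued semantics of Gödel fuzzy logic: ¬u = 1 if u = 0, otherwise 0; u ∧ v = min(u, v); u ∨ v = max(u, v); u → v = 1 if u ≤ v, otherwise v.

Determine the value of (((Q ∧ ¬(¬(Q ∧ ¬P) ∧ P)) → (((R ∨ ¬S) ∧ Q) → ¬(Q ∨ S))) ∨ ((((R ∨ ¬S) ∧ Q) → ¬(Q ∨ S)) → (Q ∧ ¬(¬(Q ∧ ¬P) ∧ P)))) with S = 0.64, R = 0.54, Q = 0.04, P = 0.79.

1.00

¬P: Gödel ¬ of 0.79 = 0 (operand ≠ 0)
(Q ∧ ¬P) = min(0.04, 0) = 0
¬(Q ∧ ¬P): Gödel ¬ of 0 = 1 (operand is 0)
(¬(Q ∧ ¬P) ∧ P) = min(1, 0.79) = 0.79
¬(¬(Q ∧ ¬P) ∧ P): Gödel ¬ of 0.79 = 0 (operand ≠ 0)
(Q ∧ ¬(¬(Q ∧ ¬P) ∧ P)) = min(0.04, 0) = 0
¬S: Gödel ¬ of 0.64 = 0 (operand ≠ 0)
(R ∨ ¬S) = max(0.54, 0) = 0.54
((R ∨ ¬S) ∧ Q) = min(0.54, 0.04) = 0.04
(Q ∨ S) = max(0.04, 0.64) = 0.64
¬(Q ∨ S): Gödel ¬ of 0.64 = 0 (operand ≠ 0)
(((R ∨ ¬S) ∧ Q) → ¬(Q ∨ S)): 0.04 > 0, so result = 0
((Q ∧ ¬(¬(Q ∧ ¬P) ∧ P)) → (((R ∨ ¬S) ∧ Q) → ¬(Q ∨ S))): 0 ≤ 0, so result = 1
¬S: Gödel ¬ of 0.64 = 0 (operand ≠ 0)
(R ∨ ¬S) = max(0.54, 0) = 0.54
((R ∨ ¬S) ∧ Q) = min(0.54, 0.04) = 0.04
(Q ∨ S) = max(0.04, 0.64) = 0.64
¬(Q ∨ S): Gödel ¬ of 0.64 = 0 (operand ≠ 0)
(((R ∨ ¬S) ∧ Q) → ¬(Q ∨ S)): 0.04 > 0, so result = 0
¬P: Gödel ¬ of 0.79 = 0 (operand ≠ 0)
(Q ∧ ¬P) = min(0.04, 0) = 0
¬(Q ∧ ¬P): Gödel ¬ of 0 = 1 (operand is 0)
(¬(Q ∧ ¬P) ∧ P) = min(1, 0.79) = 0.79
¬(¬(Q ∧ ¬P) ∧ P): Gödel ¬ of 0.79 = 0 (operand ≠ 0)
(Q ∧ ¬(¬(Q ∧ ¬P) ∧ P)) = min(0.04, 0) = 0
((((R ∨ ¬S) ∧ Q) → ¬(Q ∨ S)) → (Q ∧ ¬(¬(Q ∧ ¬P) ∧ P))): 0 ≤ 0, so result = 1
(((Q ∧ ¬(¬(Q ∧ ¬P) ∧ P)) → (((R ∨ ¬S) ∧ Q) → ¬(Q ∨ S))) ∨ ((((R ∨ ¬S) ∧ Q) → ¬(Q ∨ S)) → (Q ∧ ¬(¬(Q ∧ ¬P) ∧ P)))) = max(1, 1) = 1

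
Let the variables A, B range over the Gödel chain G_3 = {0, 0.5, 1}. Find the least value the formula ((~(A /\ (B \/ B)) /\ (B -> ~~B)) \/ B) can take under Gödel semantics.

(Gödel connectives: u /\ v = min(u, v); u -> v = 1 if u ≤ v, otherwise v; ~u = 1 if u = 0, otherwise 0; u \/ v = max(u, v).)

The minimum is attained at A = 0.5, B = 0.5:
  (B \/ B) = max(0.5, 0.5) = 0.5
  (A /\ (B \/ B)) = min(0.5, 0.5) = 0.5
  ~(A /\ (B \/ B)): Gödel ¬ of 0.5 = 0 (operand ≠ 0)
  ~B: Gödel ¬ of 0.5 = 0 (operand ≠ 0)
  ~~B: Gödel ¬ of 0 = 1 (operand is 0)
  (B -> ~~B): 0.5 ≤ 1, so result = 1
  (~(A /\ (B \/ B)) /\ (B -> ~~B)) = min(0, 1) = 0
  ((~(A /\ (B \/ B)) /\ (B -> ~~B)) \/ B) = max(0, 0.5) = 0.5
Checking all 9 assignments confirms none give a value below 0.50.

0.50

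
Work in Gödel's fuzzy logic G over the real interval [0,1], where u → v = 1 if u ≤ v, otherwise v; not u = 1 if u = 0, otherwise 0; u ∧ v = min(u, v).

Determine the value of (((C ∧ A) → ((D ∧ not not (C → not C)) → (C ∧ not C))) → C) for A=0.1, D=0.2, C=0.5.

0.50

(C ∧ A) = min(0.5, 0.1) = 0.1
not C: Gödel ¬ of 0.5 = 0 (operand ≠ 0)
(C → not C): 0.5 > 0, so result = 0
not (C → not C): Gödel ¬ of 0 = 1 (operand is 0)
not not (C → not C): Gödel ¬ of 1 = 0 (operand ≠ 0)
(D ∧ not not (C → not C)) = min(0.2, 0) = 0
not C: Gödel ¬ of 0.5 = 0 (operand ≠ 0)
(C ∧ not C) = min(0.5, 0) = 0
((D ∧ not not (C → not C)) → (C ∧ not C)): 0 ≤ 0, so result = 1
((C ∧ A) → ((D ∧ not not (C → not C)) → (C ∧ not C))): 0.1 ≤ 1, so result = 1
(((C ∧ A) → ((D ∧ not not (C → not C)) → (C ∧ not C))) → C): 1 > 0.5, so result = 0.5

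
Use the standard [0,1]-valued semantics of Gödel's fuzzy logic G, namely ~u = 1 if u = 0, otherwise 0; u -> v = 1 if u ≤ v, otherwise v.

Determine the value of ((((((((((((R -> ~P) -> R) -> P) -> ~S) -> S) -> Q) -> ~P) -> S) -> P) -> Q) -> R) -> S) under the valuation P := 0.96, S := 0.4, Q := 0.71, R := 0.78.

0.40

~P: Gödel ¬ of 0.96 = 0 (operand ≠ 0)
(R -> ~P): 0.78 > 0, so result = 0
((R -> ~P) -> R): 0 ≤ 0.78, so result = 1
(((R -> ~P) -> R) -> P): 1 > 0.96, so result = 0.96
~S: Gödel ¬ of 0.4 = 0 (operand ≠ 0)
((((R -> ~P) -> R) -> P) -> ~S): 0.96 > 0, so result = 0
(((((R -> ~P) -> R) -> P) -> ~S) -> S): 0 ≤ 0.4, so result = 1
((((((R -> ~P) -> R) -> P) -> ~S) -> S) -> Q): 1 > 0.71, so result = 0.71
~P: Gödel ¬ of 0.96 = 0 (operand ≠ 0)
(((((((R -> ~P) -> R) -> P) -> ~S) -> S) -> Q) -> ~P): 0.71 > 0, so result = 0
((((((((R -> ~P) -> R) -> P) -> ~S) -> S) -> Q) -> ~P) -> S): 0 ≤ 0.4, so result = 1
(((((((((R -> ~P) -> R) -> P) -> ~S) -> S) -> Q) -> ~P) -> S) -> P): 1 > 0.96, so result = 0.96
((((((((((R -> ~P) -> R) -> P) -> ~S) -> S) -> Q) -> ~P) -> S) -> P) -> Q): 0.96 > 0.71, so result = 0.71
(((((((((((R -> ~P) -> R) -> P) -> ~S) -> S) -> Q) -> ~P) -> S) -> P) -> Q) -> R): 0.71 ≤ 0.78, so result = 1
((((((((((((R -> ~P) -> R) -> P) -> ~S) -> S) -> Q) -> ~P) -> S) -> P) -> Q) -> R) -> S): 1 > 0.4, so result = 0.4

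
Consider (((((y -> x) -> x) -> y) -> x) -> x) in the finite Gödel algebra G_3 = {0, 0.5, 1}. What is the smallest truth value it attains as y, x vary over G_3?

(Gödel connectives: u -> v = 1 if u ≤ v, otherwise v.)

0.50

The minimum is attained at y = 0, x = 0.5:
  (y -> x): 0 ≤ 0.5, so result = 1
  ((y -> x) -> x): 1 > 0.5, so result = 0.5
  (((y -> x) -> x) -> y): 0.5 > 0, so result = 0
  ((((y -> x) -> x) -> y) -> x): 0 ≤ 0.5, so result = 1
  (((((y -> x) -> x) -> y) -> x) -> x): 1 > 0.5, so result = 0.5
Checking all 9 assignments confirms none give a value below 0.50.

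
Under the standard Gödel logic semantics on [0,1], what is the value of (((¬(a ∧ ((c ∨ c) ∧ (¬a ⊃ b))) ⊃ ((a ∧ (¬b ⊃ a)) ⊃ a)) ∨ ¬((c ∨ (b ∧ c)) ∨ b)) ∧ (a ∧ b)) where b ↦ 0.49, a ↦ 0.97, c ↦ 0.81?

0.49

(c ∨ c) = max(0.81, 0.81) = 0.81
¬a: Gödel ¬ of 0.97 = 0 (operand ≠ 0)
(¬a ⊃ b): 0 ≤ 0.49, so result = 1
((c ∨ c) ∧ (¬a ⊃ b)) = min(0.81, 1) = 0.81
(a ∧ ((c ∨ c) ∧ (¬a ⊃ b))) = min(0.97, 0.81) = 0.81
¬(a ∧ ((c ∨ c) ∧ (¬a ⊃ b))): Gödel ¬ of 0.81 = 0 (operand ≠ 0)
¬b: Gödel ¬ of 0.49 = 0 (operand ≠ 0)
(¬b ⊃ a): 0 ≤ 0.97, so result = 1
(a ∧ (¬b ⊃ a)) = min(0.97, 1) = 0.97
((a ∧ (¬b ⊃ a)) ⊃ a): 0.97 ≤ 0.97, so result = 1
(¬(a ∧ ((c ∨ c) ∧ (¬a ⊃ b))) ⊃ ((a ∧ (¬b ⊃ a)) ⊃ a)): 0 ≤ 1, so result = 1
(b ∧ c) = min(0.49, 0.81) = 0.49
(c ∨ (b ∧ c)) = max(0.81, 0.49) = 0.81
((c ∨ (b ∧ c)) ∨ b) = max(0.81, 0.49) = 0.81
¬((c ∨ (b ∧ c)) ∨ b): Gödel ¬ of 0.81 = 0 (operand ≠ 0)
((¬(a ∧ ((c ∨ c) ∧ (¬a ⊃ b))) ⊃ ((a ∧ (¬b ⊃ a)) ⊃ a)) ∨ ¬((c ∨ (b ∧ c)) ∨ b)) = max(1, 0) = 1
(a ∧ b) = min(0.97, 0.49) = 0.49
(((¬(a ∧ ((c ∨ c) ∧ (¬a ⊃ b))) ⊃ ((a ∧ (¬b ⊃ a)) ⊃ a)) ∨ ¬((c ∨ (b ∧ c)) ∨ b)) ∧ (a ∧ b)) = min(1, 0.49) = 0.49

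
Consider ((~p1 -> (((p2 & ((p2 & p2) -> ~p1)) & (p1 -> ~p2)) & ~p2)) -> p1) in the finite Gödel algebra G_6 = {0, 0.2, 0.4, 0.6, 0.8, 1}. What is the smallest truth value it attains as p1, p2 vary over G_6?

0.20

The minimum is attained at p1 = 0.2, p2 = 0:
  ~p1: Gödel ¬ of 0.2 = 0 (operand ≠ 0)
  (p2 & p2) = min(0, 0) = 0
  ~p1: Gödel ¬ of 0.2 = 0 (operand ≠ 0)
  ((p2 & p2) -> ~p1): 0 ≤ 0, so result = 1
  (p2 & ((p2 & p2) -> ~p1)) = min(0, 1) = 0
  ~p2: Gödel ¬ of 0 = 1 (operand is 0)
  (p1 -> ~p2): 0.2 ≤ 1, so result = 1
  ((p2 & ((p2 & p2) -> ~p1)) & (p1 -> ~p2)) = min(0, 1) = 0
  ~p2: Gödel ¬ of 0 = 1 (operand is 0)
  (((p2 & ((p2 & p2) -> ~p1)) & (p1 -> ~p2)) & ~p2) = min(0, 1) = 0
  (~p1 -> (((p2 & ((p2 & p2) -> ~p1)) & (p1 -> ~p2)) & ~p2)): 0 ≤ 0, so result = 1
  ((~p1 -> (((p2 & ((p2 & p2) -> ~p1)) & (p1 -> ~p2)) & ~p2)) -> p1): 1 > 0.2, so result = 0.2
Checking all 36 assignments confirms none give a value below 0.20.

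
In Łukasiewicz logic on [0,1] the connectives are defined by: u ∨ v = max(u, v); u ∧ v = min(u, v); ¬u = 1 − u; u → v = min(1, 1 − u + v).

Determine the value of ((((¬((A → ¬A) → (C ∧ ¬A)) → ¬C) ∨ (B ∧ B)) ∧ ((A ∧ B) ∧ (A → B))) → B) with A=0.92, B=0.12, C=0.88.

¬A: Łukasiewicz ¬ gives 1 − 0.92 = 0.08
(A → ¬A): min(1, 1 − 0.92 + 0.08) = 0.16
¬A: Łukasiewicz ¬ gives 1 − 0.92 = 0.08
(C ∧ ¬A) = min(0.88, 0.08) = 0.08
((A → ¬A) → (C ∧ ¬A)): min(1, 1 − 0.16 + 0.08) = 0.92
¬((A → ¬A) → (C ∧ ¬A)): Łukasiewicz ¬ gives 1 − 0.92 = 0.08
¬C: Łukasiewicz ¬ gives 1 − 0.88 = 0.12
(¬((A → ¬A) → (C ∧ ¬A)) → ¬C): min(1, 1 − 0.08 + 0.12) = 1
(B ∧ B) = min(0.12, 0.12) = 0.12
((¬((A → ¬A) → (C ∧ ¬A)) → ¬C) ∨ (B ∧ B)) = max(1, 0.12) = 1
(A ∧ B) = min(0.92, 0.12) = 0.12
(A → B): min(1, 1 − 0.92 + 0.12) = 0.2
((A ∧ B) ∧ (A → B)) = min(0.12, 0.2) = 0.12
(((¬((A → ¬A) → (C ∧ ¬A)) → ¬C) ∨ (B ∧ B)) ∧ ((A ∧ B) ∧ (A → B))) = min(1, 0.12) = 0.12
((((¬((A → ¬A) → (C ∧ ¬A)) → ¬C) ∨ (B ∧ B)) ∧ ((A ∧ B) ∧ (A → B))) → B): min(1, 1 − 0.12 + 0.12) = 1

1.00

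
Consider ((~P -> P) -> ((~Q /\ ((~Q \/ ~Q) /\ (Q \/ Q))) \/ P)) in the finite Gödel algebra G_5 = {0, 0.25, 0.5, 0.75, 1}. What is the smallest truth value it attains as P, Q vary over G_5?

The minimum is attained at P = 0.25, Q = 0:
  ~P: Gödel ¬ of 0.25 = 0 (operand ≠ 0)
  (~P -> P): 0 ≤ 0.25, so result = 1
  ~Q: Gödel ¬ of 0 = 1 (operand is 0)
  ~Q: Gödel ¬ of 0 = 1 (operand is 0)
  ~Q: Gödel ¬ of 0 = 1 (operand is 0)
  (~Q \/ ~Q) = max(1, 1) = 1
  (Q \/ Q) = max(0, 0) = 0
  ((~Q \/ ~Q) /\ (Q \/ Q)) = min(1, 0) = 0
  (~Q /\ ((~Q \/ ~Q) /\ (Q \/ Q))) = min(1, 0) = 0
  ((~Q /\ ((~Q \/ ~Q) /\ (Q \/ Q))) \/ P) = max(0, 0.25) = 0.25
  ((~P -> P) -> ((~Q /\ ((~Q \/ ~Q) /\ (Q \/ Q))) \/ P)): 1 > 0.25, so result = 0.25
Checking all 25 assignments confirms none give a value below 0.25.

0.25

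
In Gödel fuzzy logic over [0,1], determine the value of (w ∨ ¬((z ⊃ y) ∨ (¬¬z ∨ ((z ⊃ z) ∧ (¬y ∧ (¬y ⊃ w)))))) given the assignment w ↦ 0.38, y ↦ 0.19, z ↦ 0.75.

0.38

(z ⊃ y): 0.75 > 0.19, so result = 0.19
¬z: Gödel ¬ of 0.75 = 0 (operand ≠ 0)
¬¬z: Gödel ¬ of 0 = 1 (operand is 0)
(z ⊃ z): 0.75 ≤ 0.75, so result = 1
¬y: Gödel ¬ of 0.19 = 0 (operand ≠ 0)
¬y: Gödel ¬ of 0.19 = 0 (operand ≠ 0)
(¬y ⊃ w): 0 ≤ 0.38, so result = 1
(¬y ∧ (¬y ⊃ w)) = min(0, 1) = 0
((z ⊃ z) ∧ (¬y ∧ (¬y ⊃ w))) = min(1, 0) = 0
(¬¬z ∨ ((z ⊃ z) ∧ (¬y ∧ (¬y ⊃ w)))) = max(1, 0) = 1
((z ⊃ y) ∨ (¬¬z ∨ ((z ⊃ z) ∧ (¬y ∧ (¬y ⊃ w))))) = max(0.19, 1) = 1
¬((z ⊃ y) ∨ (¬¬z ∨ ((z ⊃ z) ∧ (¬y ∧ (¬y ⊃ w))))): Gödel ¬ of 1 = 0 (operand ≠ 0)
(w ∨ ¬((z ⊃ y) ∨ (¬¬z ∨ ((z ⊃ z) ∧ (¬y ∧ (¬y ⊃ w)))))) = max(0.38, 0) = 0.38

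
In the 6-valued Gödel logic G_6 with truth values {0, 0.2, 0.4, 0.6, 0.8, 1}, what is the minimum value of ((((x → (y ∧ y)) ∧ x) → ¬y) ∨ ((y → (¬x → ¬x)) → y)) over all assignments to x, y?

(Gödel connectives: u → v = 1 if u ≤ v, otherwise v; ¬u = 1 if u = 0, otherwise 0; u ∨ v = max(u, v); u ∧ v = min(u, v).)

0.20

The minimum is attained at x = 0.2, y = 0.2:
  (y ∧ y) = min(0.2, 0.2) = 0.2
  (x → (y ∧ y)): 0.2 ≤ 0.2, so result = 1
  ((x → (y ∧ y)) ∧ x) = min(1, 0.2) = 0.2
  ¬y: Gödel ¬ of 0.2 = 0 (operand ≠ 0)
  (((x → (y ∧ y)) ∧ x) → ¬y): 0.2 > 0, so result = 0
  ¬x: Gödel ¬ of 0.2 = 0 (operand ≠ 0)
  ¬x: Gödel ¬ of 0.2 = 0 (operand ≠ 0)
  (¬x → ¬x): 0 ≤ 0, so result = 1
  (y → (¬x → ¬x)): 0.2 ≤ 1, so result = 1
  ((y → (¬x → ¬x)) → y): 1 > 0.2, so result = 0.2
  ((((x → (y ∧ y)) ∧ x) → ¬y) ∨ ((y → (¬x → ¬x)) → y)) = max(0, 0.2) = 0.2
Checking all 36 assignments confirms none give a value below 0.20.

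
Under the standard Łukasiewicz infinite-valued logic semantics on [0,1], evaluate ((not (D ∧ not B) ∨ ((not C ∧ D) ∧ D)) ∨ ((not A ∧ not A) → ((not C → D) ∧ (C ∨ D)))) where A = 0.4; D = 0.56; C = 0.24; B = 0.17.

not B: Łukasiewicz ¬ gives 1 − 0.17 = 0.83
(D ∧ not B) = min(0.56, 0.83) = 0.56
not (D ∧ not B): Łukasiewicz ¬ gives 1 − 0.56 = 0.44
not C: Łukasiewicz ¬ gives 1 − 0.24 = 0.76
(not C ∧ D) = min(0.76, 0.56) = 0.56
((not C ∧ D) ∧ D) = min(0.56, 0.56) = 0.56
(not (D ∧ not B) ∨ ((not C ∧ D) ∧ D)) = max(0.44, 0.56) = 0.56
not A: Łukasiewicz ¬ gives 1 − 0.4 = 0.6
not A: Łukasiewicz ¬ gives 1 − 0.4 = 0.6
(not A ∧ not A) = min(0.6, 0.6) = 0.6
not C: Łukasiewicz ¬ gives 1 − 0.24 = 0.76
(not C → D): min(1, 1 − 0.76 + 0.56) = 0.8
(C ∨ D) = max(0.24, 0.56) = 0.56
((not C → D) ∧ (C ∨ D)) = min(0.8, 0.56) = 0.56
((not A ∧ not A) → ((not C → D) ∧ (C ∨ D))): min(1, 1 − 0.6 + 0.56) = 0.96
((not (D ∧ not B) ∨ ((not C ∧ D) ∧ D)) ∨ ((not A ∧ not A) → ((not C → D) ∧ (C ∨ D)))) = max(0.56, 0.96) = 0.96

0.96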